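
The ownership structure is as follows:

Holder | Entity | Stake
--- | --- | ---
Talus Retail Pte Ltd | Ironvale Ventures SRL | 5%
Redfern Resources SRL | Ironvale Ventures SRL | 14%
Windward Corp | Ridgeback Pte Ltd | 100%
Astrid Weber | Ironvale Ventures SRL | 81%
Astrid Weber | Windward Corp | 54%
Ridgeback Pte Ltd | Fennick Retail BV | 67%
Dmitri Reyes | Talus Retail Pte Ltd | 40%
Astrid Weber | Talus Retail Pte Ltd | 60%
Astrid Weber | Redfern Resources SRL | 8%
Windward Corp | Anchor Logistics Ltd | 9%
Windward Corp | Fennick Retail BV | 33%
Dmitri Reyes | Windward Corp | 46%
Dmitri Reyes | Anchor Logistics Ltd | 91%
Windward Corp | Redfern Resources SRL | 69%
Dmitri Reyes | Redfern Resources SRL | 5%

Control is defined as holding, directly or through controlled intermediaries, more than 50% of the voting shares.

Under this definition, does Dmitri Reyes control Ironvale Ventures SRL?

No

Dmitri holds 91% of Anchor, so Dmitri controls Anchor.
Neither Dmitri nor any entity Dmitri controls holds any voting interest in Ironvale.
So Dmitri does not control Ironvale.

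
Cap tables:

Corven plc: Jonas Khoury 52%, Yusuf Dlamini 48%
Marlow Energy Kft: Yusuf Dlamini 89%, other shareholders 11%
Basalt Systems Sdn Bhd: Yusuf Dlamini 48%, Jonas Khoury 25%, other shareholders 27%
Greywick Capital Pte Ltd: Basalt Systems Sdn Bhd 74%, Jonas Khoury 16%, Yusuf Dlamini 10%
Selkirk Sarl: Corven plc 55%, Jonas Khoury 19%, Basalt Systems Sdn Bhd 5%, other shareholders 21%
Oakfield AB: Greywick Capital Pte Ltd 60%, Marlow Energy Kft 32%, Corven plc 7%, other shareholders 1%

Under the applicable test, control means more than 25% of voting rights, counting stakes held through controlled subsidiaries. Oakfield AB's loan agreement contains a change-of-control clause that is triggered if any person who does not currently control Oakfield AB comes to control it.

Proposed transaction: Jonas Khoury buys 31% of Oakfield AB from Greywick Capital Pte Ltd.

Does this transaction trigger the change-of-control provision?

Yes

The purchase adds only to Jonas's holdings (Greywick's stake shrinks), so Jonas is the only person who could newly come to control Oakfield.
Jonas holds 52% of Corven, so Jonas controls Corven.
Corven and Jonas together hold 55% + 19% = 74% of Selkirk, so Jonas controls Selkirk.
In Oakfield, Jonas's side holds only 7%, not > 25%.
So before the transaction, Jonas does not control Oakfield.
After the purchase, Jonas holds 31% of Oakfield directly, and Greywick's stake falls to 29%.
Corven and Jonas together hold 7% + 31% = 38% of Oakfield, so Jonas controls Oakfield.
Jonas did not control Oakfield before and does after, so the clause is triggered.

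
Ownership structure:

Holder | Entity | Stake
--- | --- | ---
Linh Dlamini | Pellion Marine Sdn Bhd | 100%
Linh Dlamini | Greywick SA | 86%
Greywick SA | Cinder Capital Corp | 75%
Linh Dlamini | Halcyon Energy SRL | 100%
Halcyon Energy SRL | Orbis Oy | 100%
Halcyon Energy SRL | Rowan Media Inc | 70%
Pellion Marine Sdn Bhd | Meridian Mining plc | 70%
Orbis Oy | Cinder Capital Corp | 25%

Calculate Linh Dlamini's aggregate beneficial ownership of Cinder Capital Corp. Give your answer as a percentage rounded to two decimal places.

Linh reaches Cinder along 2 paths.
Via Greywick: 86% × 75% = 64.5%.
Via Halcyon → Orbis: 100% × 100% × 25% = 25%.
Total: 64.5% + 25% = 89.5%.
Rounded: 89.50%.

89.50%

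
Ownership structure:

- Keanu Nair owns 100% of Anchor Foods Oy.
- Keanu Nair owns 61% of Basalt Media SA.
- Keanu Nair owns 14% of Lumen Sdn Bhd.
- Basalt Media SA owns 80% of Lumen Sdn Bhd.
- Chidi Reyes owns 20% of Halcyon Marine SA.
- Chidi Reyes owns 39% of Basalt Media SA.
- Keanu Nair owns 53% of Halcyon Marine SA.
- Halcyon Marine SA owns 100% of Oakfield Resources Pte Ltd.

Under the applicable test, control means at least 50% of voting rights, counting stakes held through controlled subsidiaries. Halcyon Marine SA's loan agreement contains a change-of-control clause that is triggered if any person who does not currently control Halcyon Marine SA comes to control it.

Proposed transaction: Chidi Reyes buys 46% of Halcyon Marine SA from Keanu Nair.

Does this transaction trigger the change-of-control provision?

The purchase adds only to Chidi's holdings (Keanu's stake shrinks), so Chidi is the only person who could newly come to control Halcyon.
Chidi's largest direct stake is 39% in Basalt, which does not meet the threshold, so Chidi controls no company.
In Halcyon, Chidi's side holds only 20%, not ≥ 50%.
So before the transaction, Chidi does not control Halcyon.
After the purchase, Chidi's direct stake in Halcyon rises to 20% + 46% = 66%, and Keanu's stake falls to 7%.
Chidi holds 66% of Halcyon, so Chidi controls Halcyon.
Chidi did not control Halcyon before and does after, so the clause is triggered.

Yes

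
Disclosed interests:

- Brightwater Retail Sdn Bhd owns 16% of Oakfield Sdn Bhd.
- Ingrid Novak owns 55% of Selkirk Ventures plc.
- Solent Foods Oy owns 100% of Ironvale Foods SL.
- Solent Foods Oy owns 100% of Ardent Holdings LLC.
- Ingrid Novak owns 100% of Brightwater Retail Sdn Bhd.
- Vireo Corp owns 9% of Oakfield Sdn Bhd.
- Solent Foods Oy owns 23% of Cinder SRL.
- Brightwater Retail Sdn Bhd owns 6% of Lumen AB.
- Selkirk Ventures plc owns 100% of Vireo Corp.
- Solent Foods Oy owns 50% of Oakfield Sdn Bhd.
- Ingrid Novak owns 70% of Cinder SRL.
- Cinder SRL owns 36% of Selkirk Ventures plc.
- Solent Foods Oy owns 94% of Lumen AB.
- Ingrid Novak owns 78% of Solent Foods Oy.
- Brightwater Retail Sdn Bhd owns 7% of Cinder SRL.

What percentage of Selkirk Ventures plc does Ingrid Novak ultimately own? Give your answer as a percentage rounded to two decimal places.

89.18%

Ingrid reaches Selkirk along 4 paths.
Via Brightwater → Cinder: 100% × 7% × 36% = 2.52%.
Via Cinder: 70% × 36% = 25.2%.
Via Solent → Cinder: 78% × 23% × 36% = 6.4584%.
Direct stake: 55% = 55%.
Total: 2.52% + 25.2% + 6.4584% + 55% = 89.1784%.
Rounded: 89.18%.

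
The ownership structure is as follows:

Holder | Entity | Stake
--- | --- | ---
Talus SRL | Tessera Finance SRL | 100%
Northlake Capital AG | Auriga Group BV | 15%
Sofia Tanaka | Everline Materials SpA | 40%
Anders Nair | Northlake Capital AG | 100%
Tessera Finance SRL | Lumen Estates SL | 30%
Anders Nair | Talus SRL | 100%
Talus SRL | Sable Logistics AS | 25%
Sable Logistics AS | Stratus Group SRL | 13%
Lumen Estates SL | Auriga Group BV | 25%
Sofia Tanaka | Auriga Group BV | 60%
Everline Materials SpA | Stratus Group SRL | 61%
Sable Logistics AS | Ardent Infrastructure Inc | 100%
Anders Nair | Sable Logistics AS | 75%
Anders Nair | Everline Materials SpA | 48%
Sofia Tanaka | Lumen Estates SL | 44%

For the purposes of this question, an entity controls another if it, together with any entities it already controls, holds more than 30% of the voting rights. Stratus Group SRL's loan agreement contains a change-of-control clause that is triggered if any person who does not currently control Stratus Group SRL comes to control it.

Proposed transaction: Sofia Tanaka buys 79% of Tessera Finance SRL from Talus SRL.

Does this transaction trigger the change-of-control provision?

No

The purchase adds only to Sofia's holdings (Talus's stake shrinks), so Sofia is the only person who could newly come to control Stratus.
Sofia holds 40% of Everline, so Sofia controls Everline.
Everline holds 61% of Stratus, so Sofia controls Stratus.
So Sofia already controls Stratus before the transaction.
After the purchase, Sofia holds 79% of Tessera directly, and Talus's stake falls to 21%.
Sofia controlled Stratus already, so this is not a new person acquiring control; every other person's position is unchanged or reduced.
No new person acquires control, so the clause is not triggered.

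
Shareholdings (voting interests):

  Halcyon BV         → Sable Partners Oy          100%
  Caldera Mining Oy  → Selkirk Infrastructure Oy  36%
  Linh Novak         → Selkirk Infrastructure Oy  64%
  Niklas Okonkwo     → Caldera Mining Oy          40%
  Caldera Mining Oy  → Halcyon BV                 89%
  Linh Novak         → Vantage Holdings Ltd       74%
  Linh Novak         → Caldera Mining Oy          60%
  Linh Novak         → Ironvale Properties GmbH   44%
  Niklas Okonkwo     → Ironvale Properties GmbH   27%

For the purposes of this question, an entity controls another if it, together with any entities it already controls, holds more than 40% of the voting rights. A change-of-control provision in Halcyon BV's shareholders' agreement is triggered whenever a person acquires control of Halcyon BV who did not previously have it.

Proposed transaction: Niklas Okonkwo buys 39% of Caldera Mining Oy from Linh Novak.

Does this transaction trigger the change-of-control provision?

The purchase adds only to Niklas's holdings (Linh's stake shrinks), so Niklas is the only person who could newly come to control Halcyon.
Niklas's largest direct stake is 40% in Caldera, which does not meet the threshold, so Niklas controls no company.
Neither Niklas nor any entity Niklas controls holds any voting interest in Halcyon.
So before the transaction, Niklas does not control Halcyon.
After the purchase, Niklas's direct stake in Caldera rises to 40% + 39% = 79%, and Linh's stake falls to 21%.
Niklas holds 79% of Caldera, so Niklas controls Caldera.
Caldera holds 89% of Halcyon, so Niklas controls Halcyon.
Niklas did not control Halcyon before and does after, so the clause is triggered.

Yes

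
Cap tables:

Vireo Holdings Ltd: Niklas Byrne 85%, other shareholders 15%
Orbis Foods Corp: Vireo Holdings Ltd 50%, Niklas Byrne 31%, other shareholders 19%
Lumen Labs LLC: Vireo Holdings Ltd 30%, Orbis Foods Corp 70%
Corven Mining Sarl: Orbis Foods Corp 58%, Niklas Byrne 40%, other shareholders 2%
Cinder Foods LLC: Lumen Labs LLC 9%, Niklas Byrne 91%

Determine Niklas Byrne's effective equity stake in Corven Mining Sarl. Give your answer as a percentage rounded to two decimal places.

82.63%

Niklas reaches Corven along 3 paths.
Via Vireo → Orbis: 85% × 50% × 58% = 24.65%.
Via Orbis: 31% × 58% = 17.98%.
Direct stake: 40% = 40%.
Total: 24.65% + 17.98% + 40% = 82.63%.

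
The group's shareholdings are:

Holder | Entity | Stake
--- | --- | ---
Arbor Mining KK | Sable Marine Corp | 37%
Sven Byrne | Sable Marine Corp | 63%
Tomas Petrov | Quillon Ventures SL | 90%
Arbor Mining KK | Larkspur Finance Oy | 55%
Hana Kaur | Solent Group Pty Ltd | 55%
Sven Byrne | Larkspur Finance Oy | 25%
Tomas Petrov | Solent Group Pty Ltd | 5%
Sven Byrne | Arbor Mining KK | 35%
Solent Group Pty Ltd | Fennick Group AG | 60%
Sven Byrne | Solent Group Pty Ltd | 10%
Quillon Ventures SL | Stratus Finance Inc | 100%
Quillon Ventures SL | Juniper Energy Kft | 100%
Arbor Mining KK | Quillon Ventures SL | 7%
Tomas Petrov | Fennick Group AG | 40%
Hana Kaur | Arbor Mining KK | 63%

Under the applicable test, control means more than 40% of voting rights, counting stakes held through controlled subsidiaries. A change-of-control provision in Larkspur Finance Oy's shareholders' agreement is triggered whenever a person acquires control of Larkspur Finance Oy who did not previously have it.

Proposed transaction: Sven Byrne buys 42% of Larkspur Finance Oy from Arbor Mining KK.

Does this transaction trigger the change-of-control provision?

The purchase adds only to Sven's holdings (Arbor's stake shrinks), so Sven is the only person who could newly come to control Larkspur.
Sven holds 63% of Sable, so Sven controls Sable.
In Larkspur, Sven's side holds only 25%, not > 40%.
So before the transaction, Sven does not control Larkspur.
After the purchase, Sven's direct stake in Larkspur rises to 25% + 42% = 67%, and Arbor's stake falls to 13%.
Sven holds 67% of Larkspur, so Sven controls Larkspur.
Sven did not control Larkspur before and does after, so the clause is triggered.

Yes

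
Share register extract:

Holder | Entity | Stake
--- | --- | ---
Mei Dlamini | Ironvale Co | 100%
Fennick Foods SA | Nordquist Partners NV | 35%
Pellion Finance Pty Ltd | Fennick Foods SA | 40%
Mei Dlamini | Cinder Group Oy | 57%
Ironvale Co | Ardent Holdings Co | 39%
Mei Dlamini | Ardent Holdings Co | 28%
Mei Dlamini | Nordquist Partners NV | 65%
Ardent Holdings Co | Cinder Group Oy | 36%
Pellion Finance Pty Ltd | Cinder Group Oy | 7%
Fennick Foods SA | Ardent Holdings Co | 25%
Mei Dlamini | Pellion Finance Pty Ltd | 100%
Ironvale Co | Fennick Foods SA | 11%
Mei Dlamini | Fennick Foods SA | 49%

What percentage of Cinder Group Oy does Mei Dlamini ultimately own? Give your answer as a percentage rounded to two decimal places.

Mei reaches Cinder along 7 paths.
Direct stake: 57% = 57%.
Via Pellion: 100% × 7% = 7%.
Via Fennick → Ardent: 49% × 25% × 36% = 4.41%.
Via Ironvale → Fennick → Ardent: 100% × 11% × 25% × 36% = 0.99%.
Via Pellion → Fennick → Ardent: 100% × 40% × 25% × 36% = 3.6%.
Via Ironvale → Ardent: 100% × 39% × 36% = 14.04%.
Via Ardent: 28% × 36% = 10.08%.
Total: 57% + 7% + 4.41% + 0.99% + 3.6% + 14.04% + 10.08% = 97.12%.

97.12%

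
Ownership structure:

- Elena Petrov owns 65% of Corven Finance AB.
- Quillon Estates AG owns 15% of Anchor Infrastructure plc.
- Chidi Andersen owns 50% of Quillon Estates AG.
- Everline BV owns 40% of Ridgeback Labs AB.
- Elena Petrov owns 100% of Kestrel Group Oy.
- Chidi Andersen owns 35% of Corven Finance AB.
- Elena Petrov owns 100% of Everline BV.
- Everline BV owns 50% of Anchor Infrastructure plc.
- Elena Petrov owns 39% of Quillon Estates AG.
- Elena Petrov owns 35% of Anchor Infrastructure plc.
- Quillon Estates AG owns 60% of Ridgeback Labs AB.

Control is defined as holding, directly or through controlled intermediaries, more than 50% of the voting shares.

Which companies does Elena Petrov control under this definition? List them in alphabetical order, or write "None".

Elena holds 100% of Everline, so Elena controls Everline.
Elena holds 100% of Kestrel, so Elena controls Kestrel.
Elena holds 65% of Corven, so Elena controls Corven.
Elena and Everline together hold 35% + 50% = 85% of Anchor, so Elena controls Anchor.
No other company's threshold is met.

Anchor Infrastructure plc, Corven Finance AB, Everline BV, Kestrel Group Oy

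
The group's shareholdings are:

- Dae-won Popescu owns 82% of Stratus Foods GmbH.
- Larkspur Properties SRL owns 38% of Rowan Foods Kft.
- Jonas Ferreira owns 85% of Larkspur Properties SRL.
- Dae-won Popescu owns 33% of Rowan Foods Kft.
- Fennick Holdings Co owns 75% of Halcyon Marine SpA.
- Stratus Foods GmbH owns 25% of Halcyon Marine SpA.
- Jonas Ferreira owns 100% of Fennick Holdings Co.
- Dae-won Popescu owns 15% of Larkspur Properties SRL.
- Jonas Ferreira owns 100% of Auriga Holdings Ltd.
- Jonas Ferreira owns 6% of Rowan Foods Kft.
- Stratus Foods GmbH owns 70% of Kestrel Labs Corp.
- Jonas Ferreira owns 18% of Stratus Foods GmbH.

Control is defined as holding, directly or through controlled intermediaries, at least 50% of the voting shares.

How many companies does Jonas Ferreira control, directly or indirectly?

4

Jonas holds 85% of Larkspur, so Jonas controls Larkspur.
Jonas holds 100% of Fennick, so Jonas controls Fennick.
Jonas holds 100% of Auriga, so Jonas controls Auriga.
Fennick holds 75% of Halcyon, so Jonas controls Halcyon.
No other company's threshold is met.
Jonas controls 4 companies.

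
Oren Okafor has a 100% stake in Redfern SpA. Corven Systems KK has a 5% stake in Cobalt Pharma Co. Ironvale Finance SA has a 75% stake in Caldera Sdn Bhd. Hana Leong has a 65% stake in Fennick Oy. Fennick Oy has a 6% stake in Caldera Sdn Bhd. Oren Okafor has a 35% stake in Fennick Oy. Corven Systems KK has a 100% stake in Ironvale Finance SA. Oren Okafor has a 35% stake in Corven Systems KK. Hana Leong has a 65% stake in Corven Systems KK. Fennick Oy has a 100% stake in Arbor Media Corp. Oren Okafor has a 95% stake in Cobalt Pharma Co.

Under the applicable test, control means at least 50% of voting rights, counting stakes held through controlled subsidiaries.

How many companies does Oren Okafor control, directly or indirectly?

2

Oren holds 100% of Redfern, so Oren controls Redfern.
Oren holds 95% of Cobalt, so Oren controls Cobalt.
No other company's threshold is met.
Oren controls 2 companies.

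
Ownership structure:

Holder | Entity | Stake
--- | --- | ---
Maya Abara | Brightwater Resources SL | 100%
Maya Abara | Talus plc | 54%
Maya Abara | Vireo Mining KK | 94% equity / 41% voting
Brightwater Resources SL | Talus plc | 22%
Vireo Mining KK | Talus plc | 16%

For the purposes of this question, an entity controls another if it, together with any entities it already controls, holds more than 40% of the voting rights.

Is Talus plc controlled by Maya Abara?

Maya holds 41% of Vireo, so Maya controls Vireo.
Maya holds 100% of Brightwater, so Maya controls Brightwater.
Maya and Vireo and Brightwater together hold 54% + 16% + 22% = 92% of Talus, so Maya controls Talus.

Yes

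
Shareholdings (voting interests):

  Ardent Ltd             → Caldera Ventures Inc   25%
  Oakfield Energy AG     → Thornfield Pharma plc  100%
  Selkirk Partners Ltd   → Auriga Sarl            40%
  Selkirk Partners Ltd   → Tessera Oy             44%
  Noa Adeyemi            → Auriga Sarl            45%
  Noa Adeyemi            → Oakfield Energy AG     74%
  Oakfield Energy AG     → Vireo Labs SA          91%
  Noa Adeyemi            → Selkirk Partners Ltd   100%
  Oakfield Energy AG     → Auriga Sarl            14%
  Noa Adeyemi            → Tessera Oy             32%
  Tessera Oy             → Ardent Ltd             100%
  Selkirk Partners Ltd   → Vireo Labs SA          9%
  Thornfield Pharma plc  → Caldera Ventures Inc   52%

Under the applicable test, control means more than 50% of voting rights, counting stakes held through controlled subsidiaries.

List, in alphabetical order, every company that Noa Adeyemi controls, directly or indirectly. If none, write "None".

Noa holds 100% of Selkirk, so Noa controls Selkirk.
Noa holds 74% of Oakfield, so Noa controls Oakfield.
Noa and Selkirk and Oakfield together hold 45% + 40% + 14% = 99% of Auriga, so Noa controls Auriga.
Oakfield and Selkirk together hold 91% + 9% = 100% of Vireo, so Noa controls Vireo.
Selkirk and Noa together hold 44% + 32% = 76% of Tessera, so Noa controls Tessera.
Oakfield holds 100% of Thornfield, so Noa controls Thornfield.
Tessera holds 100% of Ardent, so Noa controls Ardent.
Ardent and Thornfield together hold 25% + 52% = 77% of Caldera, so Noa controls Caldera.

Ardent Ltd, Auriga Sarl, Caldera Ventures Inc, Oakfield Energy AG, Selkirk Partners Ltd, Tessera Oy, Thornfield Pharma plc, Vireo Labs SA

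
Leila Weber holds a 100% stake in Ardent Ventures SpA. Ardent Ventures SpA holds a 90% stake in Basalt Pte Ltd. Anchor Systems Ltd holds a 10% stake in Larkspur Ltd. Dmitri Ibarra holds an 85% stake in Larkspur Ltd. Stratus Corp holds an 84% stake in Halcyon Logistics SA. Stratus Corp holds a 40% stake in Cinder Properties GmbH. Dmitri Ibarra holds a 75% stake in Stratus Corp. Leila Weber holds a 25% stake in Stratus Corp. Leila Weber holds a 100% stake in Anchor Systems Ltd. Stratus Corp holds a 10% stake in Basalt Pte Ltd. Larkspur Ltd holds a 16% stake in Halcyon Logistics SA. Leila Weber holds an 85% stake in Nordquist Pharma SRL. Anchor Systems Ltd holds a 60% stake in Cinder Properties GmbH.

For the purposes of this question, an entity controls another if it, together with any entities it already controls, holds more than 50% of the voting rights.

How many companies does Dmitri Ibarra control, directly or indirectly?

Dmitri holds 75% of Stratus, so Dmitri controls Stratus.
Dmitri holds 85% of Larkspur, so Dmitri controls Larkspur.
Stratus and Larkspur together hold 84% + 16% = 100% of Halcyon, so Dmitri controls Halcyon.
No other company's threshold is met.
Dmitri controls 3 companies.

3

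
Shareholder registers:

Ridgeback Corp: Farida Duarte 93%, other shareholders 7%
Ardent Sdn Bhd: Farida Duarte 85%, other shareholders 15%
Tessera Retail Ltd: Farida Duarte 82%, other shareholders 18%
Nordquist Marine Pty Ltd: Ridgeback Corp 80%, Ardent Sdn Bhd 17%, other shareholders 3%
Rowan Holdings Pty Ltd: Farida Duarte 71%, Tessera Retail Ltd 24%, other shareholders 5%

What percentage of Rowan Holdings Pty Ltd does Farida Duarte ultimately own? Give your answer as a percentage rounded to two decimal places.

90.68%

Farida reaches Rowan along 2 paths.
Direct stake: 71% = 71%.
Via Tessera: 82% × 24% = 19.68%.
Total: 71% + 19.68% = 90.68%.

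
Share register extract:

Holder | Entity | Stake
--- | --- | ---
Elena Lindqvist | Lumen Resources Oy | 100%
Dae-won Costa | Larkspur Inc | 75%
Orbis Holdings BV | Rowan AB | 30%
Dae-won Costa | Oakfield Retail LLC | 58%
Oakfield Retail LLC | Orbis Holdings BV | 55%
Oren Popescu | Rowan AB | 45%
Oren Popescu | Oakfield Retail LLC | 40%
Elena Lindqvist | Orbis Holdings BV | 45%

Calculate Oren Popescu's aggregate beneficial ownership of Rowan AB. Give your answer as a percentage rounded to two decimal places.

51.60%

Oren reaches Rowan along 2 paths.
Via Oakfield → Orbis: 40% × 55% × 30% = 6.6%.
Direct stake: 45% = 45%.
Total: 6.6% + 45% = 51.6%.
Rounded: 51.60%.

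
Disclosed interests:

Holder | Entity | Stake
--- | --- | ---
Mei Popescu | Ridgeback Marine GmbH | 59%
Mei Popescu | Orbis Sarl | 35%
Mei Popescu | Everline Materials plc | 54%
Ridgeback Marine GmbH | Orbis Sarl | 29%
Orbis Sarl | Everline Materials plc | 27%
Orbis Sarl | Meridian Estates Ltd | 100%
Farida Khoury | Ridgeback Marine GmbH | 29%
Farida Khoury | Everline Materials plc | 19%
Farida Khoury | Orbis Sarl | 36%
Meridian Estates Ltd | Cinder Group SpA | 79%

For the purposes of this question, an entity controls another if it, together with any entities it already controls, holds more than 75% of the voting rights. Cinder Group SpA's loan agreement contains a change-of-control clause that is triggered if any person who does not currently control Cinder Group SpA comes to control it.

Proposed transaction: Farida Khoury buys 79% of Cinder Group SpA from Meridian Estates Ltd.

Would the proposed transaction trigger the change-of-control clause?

Yes

The purchase adds only to Farida's holdings (Meridian's stake shrinks), so Farida is the only person who could newly come to control Cinder.
Farida's largest direct stake is 36% in Orbis, which does not meet the threshold, so Farida controls no company.
Neither Farida nor any entity Farida controls holds any voting interest in Cinder.
So before the transaction, Farida does not control Cinder.
After the purchase, Farida holds 79% of Cinder directly, and Meridian's stake falls to 0%.
Farida holds 79% of Cinder, so Farida controls Cinder.
Farida did not control Cinder before and does after, so the clause is triggered.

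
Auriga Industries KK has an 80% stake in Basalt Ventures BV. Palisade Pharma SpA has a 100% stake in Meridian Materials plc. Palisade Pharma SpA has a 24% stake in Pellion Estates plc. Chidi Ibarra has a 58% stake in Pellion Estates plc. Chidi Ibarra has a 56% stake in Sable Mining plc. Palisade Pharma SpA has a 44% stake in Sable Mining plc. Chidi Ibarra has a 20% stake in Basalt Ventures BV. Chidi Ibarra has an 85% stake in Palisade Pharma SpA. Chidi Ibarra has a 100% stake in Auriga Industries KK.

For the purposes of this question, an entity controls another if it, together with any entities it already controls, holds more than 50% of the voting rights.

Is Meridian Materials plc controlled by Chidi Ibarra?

Yes

Chidi holds 85% of Palisade, so Chidi controls Palisade.
Palisade holds 100% of Meridian, so Chidi controls Meridian.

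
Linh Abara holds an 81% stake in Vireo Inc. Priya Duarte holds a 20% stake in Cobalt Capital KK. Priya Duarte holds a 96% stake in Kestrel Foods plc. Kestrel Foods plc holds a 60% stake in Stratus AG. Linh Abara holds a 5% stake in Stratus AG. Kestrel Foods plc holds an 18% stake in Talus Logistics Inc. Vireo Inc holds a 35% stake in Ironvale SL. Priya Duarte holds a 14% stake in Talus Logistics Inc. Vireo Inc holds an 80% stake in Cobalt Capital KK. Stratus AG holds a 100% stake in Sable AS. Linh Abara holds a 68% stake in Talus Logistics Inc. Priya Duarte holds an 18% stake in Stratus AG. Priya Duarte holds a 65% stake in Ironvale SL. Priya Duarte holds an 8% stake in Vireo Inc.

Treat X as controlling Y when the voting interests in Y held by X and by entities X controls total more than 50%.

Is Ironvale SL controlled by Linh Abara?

Linh holds 81% of Vireo, so Linh controls Vireo.
Linh holds 68% of Talus, so Linh controls Talus.
Vireo holds 80% of Cobalt, so Linh controls Cobalt.
In Ironvale, Linh's side holds only 35%, not > 50%.
So Linh does not control Ironvale.

No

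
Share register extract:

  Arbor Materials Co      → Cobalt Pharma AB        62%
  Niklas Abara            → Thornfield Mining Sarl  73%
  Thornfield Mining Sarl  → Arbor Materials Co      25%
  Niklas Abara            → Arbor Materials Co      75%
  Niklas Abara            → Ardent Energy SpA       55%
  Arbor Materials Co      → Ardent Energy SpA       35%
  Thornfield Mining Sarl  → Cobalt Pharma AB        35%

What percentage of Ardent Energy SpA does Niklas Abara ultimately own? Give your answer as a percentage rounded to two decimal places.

87.64%

Niklas reaches Ardent along 3 paths.
Via Arbor: 75% × 35% = 26.25%.
Via Thornfield → Arbor: 73% × 25% × 35% = 6.3875%.
Direct stake: 55% = 55%.
Total: 26.25% + 6.3875% + 55% = 87.6375%.
Rounded: 87.64%.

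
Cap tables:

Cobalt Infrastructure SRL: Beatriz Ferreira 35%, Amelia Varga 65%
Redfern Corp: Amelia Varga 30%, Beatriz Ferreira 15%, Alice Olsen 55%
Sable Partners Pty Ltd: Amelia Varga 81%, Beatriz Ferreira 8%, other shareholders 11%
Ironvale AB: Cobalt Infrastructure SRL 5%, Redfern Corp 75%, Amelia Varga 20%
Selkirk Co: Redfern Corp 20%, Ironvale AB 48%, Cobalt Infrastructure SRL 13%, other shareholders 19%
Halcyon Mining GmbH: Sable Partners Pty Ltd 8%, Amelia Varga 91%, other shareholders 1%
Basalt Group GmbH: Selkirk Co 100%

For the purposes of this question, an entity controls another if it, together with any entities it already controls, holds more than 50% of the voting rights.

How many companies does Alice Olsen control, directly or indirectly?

4

Alice holds 55% of Redfern, so Alice controls Redfern.
Redfern holds 75% of Ironvale, so Alice controls Ironvale.
Redfern and Ironvale together hold 20% + 48% = 68% of Selkirk, so Alice controls Selkirk.
Selkirk holds 100% of Basalt, so Alice controls Basalt.
No other company's threshold is met.
Alice controls 4 companies.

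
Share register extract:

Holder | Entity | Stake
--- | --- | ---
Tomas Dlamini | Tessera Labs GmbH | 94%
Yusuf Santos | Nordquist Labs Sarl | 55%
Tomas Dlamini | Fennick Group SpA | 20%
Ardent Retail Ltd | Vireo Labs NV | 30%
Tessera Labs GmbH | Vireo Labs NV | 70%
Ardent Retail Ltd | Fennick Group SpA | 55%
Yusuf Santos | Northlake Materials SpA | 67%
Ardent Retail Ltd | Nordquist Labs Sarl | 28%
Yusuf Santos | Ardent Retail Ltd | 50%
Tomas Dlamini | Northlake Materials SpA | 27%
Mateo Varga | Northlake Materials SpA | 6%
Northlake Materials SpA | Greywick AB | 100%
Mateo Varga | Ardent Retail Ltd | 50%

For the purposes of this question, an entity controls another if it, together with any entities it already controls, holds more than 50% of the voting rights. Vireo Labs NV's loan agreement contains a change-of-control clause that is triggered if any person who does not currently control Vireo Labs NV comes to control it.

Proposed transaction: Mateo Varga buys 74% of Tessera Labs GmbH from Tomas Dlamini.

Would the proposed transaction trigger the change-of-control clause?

Yes

The purchase adds only to Mateo's holdings (Tomas's stake shrinks), so Mateo is the only person who could newly come to control Vireo.
Mateo's largest direct stake is 50% in Ardent, which does not meet the threshold, so Mateo controls no company.
Neither Mateo nor any entity Mateo controls holds any voting interest in Vireo.
So before the transaction, Mateo does not control Vireo.
After the purchase, Mateo holds 74% of Tessera directly, and Tomas's stake falls to 20%.
Mateo holds 74% of Tessera, so Mateo controls Tessera.
Tessera holds 70% of Vireo, so Mateo controls Vireo.
Mateo did not control Vireo before and does after, so the clause is triggered.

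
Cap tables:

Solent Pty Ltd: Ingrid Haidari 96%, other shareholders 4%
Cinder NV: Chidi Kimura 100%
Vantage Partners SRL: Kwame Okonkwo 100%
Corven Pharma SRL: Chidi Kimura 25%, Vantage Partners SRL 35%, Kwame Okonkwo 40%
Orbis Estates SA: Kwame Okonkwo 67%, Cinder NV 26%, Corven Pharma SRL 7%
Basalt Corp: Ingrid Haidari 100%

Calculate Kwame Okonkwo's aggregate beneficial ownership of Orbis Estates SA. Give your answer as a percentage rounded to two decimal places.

Kwame reaches Orbis along 3 paths.
Direct stake: 67% = 67%.
Via Vantage → Corven: 100% × 35% × 7% = 2.45%.
Via Corven: 40% × 7% = 2.8%.
Total: 67% + 2.45% + 2.8% = 72.25%.

72.25%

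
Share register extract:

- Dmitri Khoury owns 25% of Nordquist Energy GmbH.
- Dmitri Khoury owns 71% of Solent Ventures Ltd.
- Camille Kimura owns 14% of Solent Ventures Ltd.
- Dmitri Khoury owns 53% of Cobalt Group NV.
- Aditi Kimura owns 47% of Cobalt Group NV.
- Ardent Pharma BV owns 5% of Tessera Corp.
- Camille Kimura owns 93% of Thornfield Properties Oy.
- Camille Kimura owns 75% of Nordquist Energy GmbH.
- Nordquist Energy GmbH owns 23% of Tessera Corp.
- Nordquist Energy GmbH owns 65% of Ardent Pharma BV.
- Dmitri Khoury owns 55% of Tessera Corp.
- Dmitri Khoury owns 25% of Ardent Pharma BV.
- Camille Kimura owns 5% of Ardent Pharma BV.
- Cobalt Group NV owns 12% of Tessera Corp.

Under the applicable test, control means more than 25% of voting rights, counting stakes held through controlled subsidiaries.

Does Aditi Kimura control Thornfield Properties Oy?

Aditi holds 47% of Cobalt, so Aditi controls Cobalt.
Neither Aditi nor any entity Aditi controls holds any voting interest in Thornfield.
So Aditi does not control Thornfield.

No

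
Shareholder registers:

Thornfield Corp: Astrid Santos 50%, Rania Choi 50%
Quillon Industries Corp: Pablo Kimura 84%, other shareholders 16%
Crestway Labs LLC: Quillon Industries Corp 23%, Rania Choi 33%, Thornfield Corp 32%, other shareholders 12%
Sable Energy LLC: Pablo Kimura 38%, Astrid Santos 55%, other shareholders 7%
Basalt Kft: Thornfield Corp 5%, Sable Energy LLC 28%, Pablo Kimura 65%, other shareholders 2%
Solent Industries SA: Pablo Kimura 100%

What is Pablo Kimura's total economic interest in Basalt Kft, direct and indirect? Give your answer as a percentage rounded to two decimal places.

Pablo reaches Basalt along 2 paths.
Via Sable: 38% × 28% = 10.64%.
Direct stake: 65% = 65%.
Total: 10.64% + 65% = 75.64%.

75.64%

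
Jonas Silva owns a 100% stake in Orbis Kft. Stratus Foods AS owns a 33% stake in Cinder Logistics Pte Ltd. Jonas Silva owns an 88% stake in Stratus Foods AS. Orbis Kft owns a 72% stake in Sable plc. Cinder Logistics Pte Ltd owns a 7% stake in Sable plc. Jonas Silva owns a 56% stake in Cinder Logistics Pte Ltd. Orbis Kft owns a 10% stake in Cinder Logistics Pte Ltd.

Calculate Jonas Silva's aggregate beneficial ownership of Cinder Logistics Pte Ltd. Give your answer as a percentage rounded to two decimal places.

95.04%

Jonas reaches Cinder along 3 paths.
Via Stratus: 88% × 33% = 29.04%.
Direct stake: 56% = 56%.
Via Orbis: 100% × 10% = 10%.
Total: 29.04% + 56% + 10% = 95.04%.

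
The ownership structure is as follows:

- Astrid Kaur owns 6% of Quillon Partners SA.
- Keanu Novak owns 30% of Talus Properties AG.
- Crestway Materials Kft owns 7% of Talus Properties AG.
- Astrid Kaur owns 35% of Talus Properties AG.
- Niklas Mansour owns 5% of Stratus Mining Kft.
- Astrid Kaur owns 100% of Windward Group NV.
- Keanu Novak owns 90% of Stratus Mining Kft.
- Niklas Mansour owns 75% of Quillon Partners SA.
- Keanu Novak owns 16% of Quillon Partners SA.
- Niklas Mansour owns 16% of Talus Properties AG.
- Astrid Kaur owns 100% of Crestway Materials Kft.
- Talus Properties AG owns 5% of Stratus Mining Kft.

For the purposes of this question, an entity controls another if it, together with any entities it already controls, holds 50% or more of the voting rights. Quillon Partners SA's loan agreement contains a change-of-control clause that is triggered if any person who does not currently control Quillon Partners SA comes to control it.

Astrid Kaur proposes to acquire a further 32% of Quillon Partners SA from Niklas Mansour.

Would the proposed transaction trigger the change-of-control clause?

No

The purchase adds only to Astrid's holdings (Niklas's stake shrinks), so Astrid is the only person who could newly come to control Quillon.
Astrid holds 100% of Crestway, so Astrid controls Crestway.
Astrid holds 100% of Windward, so Astrid controls Windward.
In Quillon, Astrid's side holds only 6%, not ≥ 50%.
So before the transaction, Astrid does not control Quillon.
After the purchase, Astrid's direct stake in Quillon rises to 6% + 32% = 38%, and Niklas's stake falls to 43%.
After the transaction, Astrid's side holds 38% of Quillon, not ≥ 50%, so Astrid still does not control Quillon.
No new person acquires control, so the clause is not triggered.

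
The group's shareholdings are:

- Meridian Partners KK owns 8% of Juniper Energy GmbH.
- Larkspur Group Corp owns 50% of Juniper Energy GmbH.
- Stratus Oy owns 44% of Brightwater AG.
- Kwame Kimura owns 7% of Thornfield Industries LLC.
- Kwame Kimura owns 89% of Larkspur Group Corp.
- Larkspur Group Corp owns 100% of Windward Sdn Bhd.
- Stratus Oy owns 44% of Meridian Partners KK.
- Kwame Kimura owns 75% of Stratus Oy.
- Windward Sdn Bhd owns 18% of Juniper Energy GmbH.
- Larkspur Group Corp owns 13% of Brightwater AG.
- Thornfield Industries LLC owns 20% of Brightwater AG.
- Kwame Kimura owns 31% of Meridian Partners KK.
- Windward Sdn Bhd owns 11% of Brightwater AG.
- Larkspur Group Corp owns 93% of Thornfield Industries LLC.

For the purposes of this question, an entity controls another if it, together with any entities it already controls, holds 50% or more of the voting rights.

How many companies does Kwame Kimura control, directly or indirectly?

Kwame holds 89% of Larkspur, so Kwame controls Larkspur.
Kwame holds 75% of Stratus, so Kwame controls Stratus.
Kwame and Stratus together hold 31% + 44% = 75% of Meridian, so Kwame controls Meridian.
Kwame and Larkspur together hold 7% + 93% = 100% of Thornfield, so Kwame controls Thornfield.
Larkspur holds 100% of Windward, so Kwame controls Windward.
Larkspur and Meridian and Windward together hold 50% + 8% + 18% = 76% of Juniper, so Kwame controls Juniper.
Stratus and Larkspur and Thornfield and Windward together hold 44% + 13% + 20% + 11% = 88% of Brightwater, so Kwame controls Brightwater.
Kwame controls 7 companies.

7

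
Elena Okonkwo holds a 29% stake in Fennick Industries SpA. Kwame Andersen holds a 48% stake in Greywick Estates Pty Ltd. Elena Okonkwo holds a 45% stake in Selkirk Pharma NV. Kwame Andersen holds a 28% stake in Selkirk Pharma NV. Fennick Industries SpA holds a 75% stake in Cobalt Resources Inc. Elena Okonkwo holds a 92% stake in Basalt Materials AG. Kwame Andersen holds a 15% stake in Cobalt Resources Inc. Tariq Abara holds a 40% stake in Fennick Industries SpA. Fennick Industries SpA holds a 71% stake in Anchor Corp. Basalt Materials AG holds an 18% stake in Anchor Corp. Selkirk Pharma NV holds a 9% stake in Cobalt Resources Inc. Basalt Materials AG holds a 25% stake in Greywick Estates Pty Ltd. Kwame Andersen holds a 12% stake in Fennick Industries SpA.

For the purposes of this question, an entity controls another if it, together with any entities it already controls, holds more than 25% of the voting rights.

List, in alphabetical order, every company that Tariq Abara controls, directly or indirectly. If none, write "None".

Tariq holds 40% of Fennick, so Tariq controls Fennick.
Fennick holds 71% of Anchor, so Tariq controls Anchor.
Fennick holds 75% of Cobalt, so Tariq controls Cobalt.
No other company's threshold is met.

Anchor Corp, Cobalt Resources Inc, Fennick Industries SpA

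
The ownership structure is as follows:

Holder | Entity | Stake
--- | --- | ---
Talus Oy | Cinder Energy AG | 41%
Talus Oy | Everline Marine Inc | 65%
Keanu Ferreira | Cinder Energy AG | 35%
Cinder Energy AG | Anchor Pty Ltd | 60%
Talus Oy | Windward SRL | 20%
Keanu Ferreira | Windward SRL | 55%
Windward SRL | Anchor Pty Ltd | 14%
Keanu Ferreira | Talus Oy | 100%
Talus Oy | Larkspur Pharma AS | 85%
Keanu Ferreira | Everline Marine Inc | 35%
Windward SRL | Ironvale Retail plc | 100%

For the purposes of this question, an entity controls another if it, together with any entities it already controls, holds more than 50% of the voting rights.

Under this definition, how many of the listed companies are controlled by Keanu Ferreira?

Keanu holds 100% of Talus, so Keanu controls Talus.
Talus and Keanu together hold 41% + 35% = 76% of Cinder, so Keanu controls Cinder.
Talus and Keanu together hold 20% + 55% = 75% of Windward, so Keanu controls Windward.
Talus holds 85% of Larkspur, so Keanu controls Larkspur.
Keanu and Talus together hold 35% + 65% = 100% of Everline, so Keanu controls Everline.
Windward holds 100% of Ironvale, so Keanu controls Ironvale.
Windward and Cinder together hold 14% + 60% = 74% of Anchor, so Keanu controls Anchor.
Keanu controls 7 companies.

7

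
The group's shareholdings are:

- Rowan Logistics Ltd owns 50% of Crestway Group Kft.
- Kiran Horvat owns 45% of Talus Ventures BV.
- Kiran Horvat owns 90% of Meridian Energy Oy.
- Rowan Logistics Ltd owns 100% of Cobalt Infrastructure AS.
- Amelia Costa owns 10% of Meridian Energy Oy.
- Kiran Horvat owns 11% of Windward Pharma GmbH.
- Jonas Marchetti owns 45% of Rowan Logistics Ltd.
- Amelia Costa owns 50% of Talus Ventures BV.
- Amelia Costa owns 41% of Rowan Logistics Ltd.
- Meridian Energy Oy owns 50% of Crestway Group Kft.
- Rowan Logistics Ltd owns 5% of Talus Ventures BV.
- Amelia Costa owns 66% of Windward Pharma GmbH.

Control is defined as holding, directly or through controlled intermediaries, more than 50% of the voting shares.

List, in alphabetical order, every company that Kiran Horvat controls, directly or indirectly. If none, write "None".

Kiran holds 90% of Meridian, so Kiran controls Meridian.
No other company's threshold is met.

Meridian Energy Oy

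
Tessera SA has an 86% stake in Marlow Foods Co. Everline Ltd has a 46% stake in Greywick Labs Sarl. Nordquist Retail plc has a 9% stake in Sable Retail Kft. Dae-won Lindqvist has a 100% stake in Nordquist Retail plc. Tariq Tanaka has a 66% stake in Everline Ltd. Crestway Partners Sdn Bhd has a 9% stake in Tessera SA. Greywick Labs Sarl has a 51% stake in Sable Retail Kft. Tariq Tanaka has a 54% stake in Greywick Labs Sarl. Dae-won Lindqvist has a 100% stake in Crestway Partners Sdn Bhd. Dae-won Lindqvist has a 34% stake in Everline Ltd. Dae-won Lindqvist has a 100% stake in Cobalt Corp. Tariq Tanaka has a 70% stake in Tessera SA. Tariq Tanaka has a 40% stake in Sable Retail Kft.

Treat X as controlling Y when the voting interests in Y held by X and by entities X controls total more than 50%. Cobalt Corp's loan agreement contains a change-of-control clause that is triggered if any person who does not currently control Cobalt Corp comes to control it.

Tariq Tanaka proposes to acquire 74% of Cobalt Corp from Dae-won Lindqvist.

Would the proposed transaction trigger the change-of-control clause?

Yes

The purchase adds only to Tariq's holdings (Dae-won's stake shrinks), so Tariq is the only person who could newly come to control Cobalt.
Tariq holds 66% of Everline, so Tariq controls Everline.
Everline and Tariq together hold 46% + 54% = 100% of Greywick, so Tariq controls Greywick.
Tariq holds 70% of Tessera, so Tariq controls Tessera.
Tariq and Greywick together hold 40% + 51% = 91% of Sable, so Tariq controls Sable.
Tessera holds 86% of Marlow, so Tariq controls Marlow.
Neither Tariq nor any entity Tariq controls holds any voting interest in Cobalt.
So before the transaction, Tariq does not control Cobalt.
After the purchase, Tariq holds 74% of Cobalt directly, and Dae-won's stake falls to 26%.
Tariq holds 74% of Cobalt, so Tariq controls Cobalt.
Tariq did not control Cobalt before and does after, so the clause is triggered.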